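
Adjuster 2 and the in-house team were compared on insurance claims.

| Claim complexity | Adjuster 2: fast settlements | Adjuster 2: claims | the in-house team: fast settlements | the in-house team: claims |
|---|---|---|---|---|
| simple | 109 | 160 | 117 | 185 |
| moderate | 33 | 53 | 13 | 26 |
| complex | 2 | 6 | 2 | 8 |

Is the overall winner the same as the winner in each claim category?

Yes

Simple: Adjuster 2 109/160 = 68.1%, the in-house team 117/185 = 63.2% → Adjuster 2
Moderate: Adjuster 2 33/53 = 62.3%, the in-house team 13/26 = 50.0% → Adjuster 2
Complex: Adjuster 2 2/6 = 33.3%, the in-house team 2/8 = 25.0% → Adjuster 2
Overall: Adjuster 2 144/219 = 65.8%, the in-house team 132/219 = 60.3% → Adjuster 2
Adjuster 2 wins overall and in every claim group — no reversal.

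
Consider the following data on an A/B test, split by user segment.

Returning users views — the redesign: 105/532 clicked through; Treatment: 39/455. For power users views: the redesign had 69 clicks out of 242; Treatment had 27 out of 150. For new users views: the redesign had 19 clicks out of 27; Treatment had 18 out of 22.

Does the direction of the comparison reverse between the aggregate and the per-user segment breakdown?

No

Returning users: the redesign 105/532 = 19.7%, Treatment 39/455 = 8.6% → the redesign
Power users: the redesign 69/242 = 28.5%, Treatment 27/150 = 18.0% → the redesign
New users: the redesign 19/27 = 70.4%, Treatment 18/22 = 81.8% → Treatment
Overall: the redesign 193/801 = 24.1%, Treatment 84/627 = 13.4% → the redesign
Neither sweeps: the redesign wins 2 of 3 groups, Treatment wins 1. The redesign wins overall but not every group — no Simpson reversal.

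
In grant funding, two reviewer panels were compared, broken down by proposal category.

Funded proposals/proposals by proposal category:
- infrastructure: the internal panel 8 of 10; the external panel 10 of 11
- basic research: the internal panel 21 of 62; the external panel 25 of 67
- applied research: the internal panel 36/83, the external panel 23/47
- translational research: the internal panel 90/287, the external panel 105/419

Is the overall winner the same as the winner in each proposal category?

Infrastructure: the internal panel 8/10 = 80.0%, the external panel 10/11 = 90.9% → the external panel
Basic research: the internal panel 21/62 = 33.9%, the external panel 25/67 = 37.3% → the external panel
Applied research: the internal panel 36/83 = 43.4%, the external panel 23/47 = 48.9% → the external panel
Translational research: the internal panel 90/287 = 31.4%, the external panel 105/419 = 25.1% → the internal panel
Overall: the internal panel 155/442 = 35.1%, the external panel 163/544 = 30.0% → the internal panel
Neither sweeps: the internal panel wins 1 of 4 groups, the external panel wins 3. The internal panel wins overall but not every group — no Simpson reversal.

No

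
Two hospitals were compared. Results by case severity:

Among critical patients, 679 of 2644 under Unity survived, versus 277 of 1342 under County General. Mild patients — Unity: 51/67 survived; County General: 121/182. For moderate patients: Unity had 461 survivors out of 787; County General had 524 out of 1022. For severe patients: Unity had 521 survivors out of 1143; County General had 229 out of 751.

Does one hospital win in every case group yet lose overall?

Critical: Unity 679/2644 = 25.7%, County General 277/1342 = 20.6% → Unity
Mild: Unity 51/67 = 76.1%, County General 121/182 = 66.5% → Unity
Moderate: Unity 461/787 = 58.6%, County General 524/1022 = 51.3% → Unity
Severe: Unity 521/1143 = 45.6%, County General 229/751 = 30.5% → Unity
Overall: Unity 1712/4641 = 36.9%, County General 1151/3297 = 34.9% → Unity
Unity wins overall and in every case group — no reversal.

No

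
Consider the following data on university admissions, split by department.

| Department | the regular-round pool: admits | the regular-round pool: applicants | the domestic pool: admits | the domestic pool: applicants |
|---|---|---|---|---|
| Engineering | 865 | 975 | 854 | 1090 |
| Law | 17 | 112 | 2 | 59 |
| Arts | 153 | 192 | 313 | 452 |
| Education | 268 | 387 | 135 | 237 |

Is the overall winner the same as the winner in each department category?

Yes

Engineering: the regular-round pool 865/975 = 88.7%, the domestic pool 854/1090 = 78.3% → the regular-round pool
Law: the regular-round pool 17/112 = 15.2%, the domestic pool 2/59 = 3.4% → the regular-round pool
Arts: the regular-round pool 153/192 = 79.7%, the domestic pool 313/452 = 69.2% → the regular-round pool
Education: the regular-round pool 268/387 = 69.3%, the domestic pool 135/237 = 57.0% → the regular-round pool
Overall: the regular-round pool 1303/1666 = 78.2%, the domestic pool 1304/1838 = 70.9% → the regular-round pool
The regular-round pool wins overall and in every department group — no reversal.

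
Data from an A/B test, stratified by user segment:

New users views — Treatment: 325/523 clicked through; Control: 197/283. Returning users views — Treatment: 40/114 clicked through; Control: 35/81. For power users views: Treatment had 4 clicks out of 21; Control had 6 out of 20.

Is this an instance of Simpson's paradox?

New users: Treatment 325/523 = 62.1%, Control 197/283 = 69.6% → Control
Returning users: Treatment 40/114 = 35.1%, Control 35/81 = 43.2% → Control
Power users: Treatment 4/21 = 19.0%, Control 6/20 = 30.0% → Control
Overall: Treatment 369/658 = 56.1%, Control 238/384 = 62.0% → Control
Control wins overall and in every user group — no reversal.

No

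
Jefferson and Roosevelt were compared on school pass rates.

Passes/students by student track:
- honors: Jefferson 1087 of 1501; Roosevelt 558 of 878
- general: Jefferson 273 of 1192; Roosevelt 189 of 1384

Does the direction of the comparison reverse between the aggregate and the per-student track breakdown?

Honors: Jefferson 1087/1501 = 72.4%, Roosevelt 558/878 = 63.6% → Jefferson
General: Jefferson 273/1192 = 22.9%, Roosevelt 189/1384 = 13.7% → Jefferson
Overall: Jefferson 1360/2693 = 50.5%, Roosevelt 747/2262 = 33.0% → Jefferson
Jefferson wins overall and in every student group — no reversal.

No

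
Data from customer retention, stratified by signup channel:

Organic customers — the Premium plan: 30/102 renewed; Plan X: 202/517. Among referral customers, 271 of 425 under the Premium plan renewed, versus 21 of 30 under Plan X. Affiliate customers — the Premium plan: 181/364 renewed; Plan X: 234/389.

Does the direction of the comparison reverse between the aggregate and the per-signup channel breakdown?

Yes

Organic: the Premium plan 30/102 = 29.4%, Plan X 202/517 = 39.1% → Plan X
Referral: the Premium plan 271/425 = 63.8%, Plan X 21/30 = 70.0% → Plan X
Affiliate: the Premium plan 181/364 = 49.7%, Plan X 234/389 = 60.2% → Plan X
Overall: the Premium plan 482/891 = 54.1%, Plan X 457/936 = 48.8% → the Premium plan
Plan X wins each signup group but the Premium plan wins overall — the comparison reverses. Plan X's customers skew toward organic, which has a lower base rate.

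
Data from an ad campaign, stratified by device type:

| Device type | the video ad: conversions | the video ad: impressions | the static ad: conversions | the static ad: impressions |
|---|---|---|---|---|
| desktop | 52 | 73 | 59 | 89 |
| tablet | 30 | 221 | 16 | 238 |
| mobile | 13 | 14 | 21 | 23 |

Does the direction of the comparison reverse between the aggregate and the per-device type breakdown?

Desktop: the video ad 52/73 = 71.2%, the static ad 59/89 = 66.3% → the video ad
Tablet: the video ad 30/221 = 13.6%, the static ad 16/238 = 6.7% → the video ad
Mobile: the video ad 13/14 = 92.9%, the static ad 21/23 = 91.3% → the video ad
Overall: the video ad 95/308 = 30.8%, the static ad 96/350 = 27.4% → the video ad
The video ad wins overall and in every device group — no reversal.

No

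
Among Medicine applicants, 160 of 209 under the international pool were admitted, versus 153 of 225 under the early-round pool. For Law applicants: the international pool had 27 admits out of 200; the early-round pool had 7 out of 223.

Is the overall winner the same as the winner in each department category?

Medicine: the international pool 160/209 = 76.6%, the early-round pool 153/225 = 68.0% → the international pool
Law: the international pool 27/200 = 13.5%, the early-round pool 7/223 = 3.1% → the international pool
Overall: the international pool 187/409 = 45.7%, the early-round pool 160/448 = 35.7% → the international pool
The international pool wins overall and in every department group — no reversal.

Yes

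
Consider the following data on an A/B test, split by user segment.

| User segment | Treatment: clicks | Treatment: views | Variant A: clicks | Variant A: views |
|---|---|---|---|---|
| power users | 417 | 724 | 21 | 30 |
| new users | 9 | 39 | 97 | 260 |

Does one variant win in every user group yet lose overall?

Yes

Power users: Treatment 417/724 = 57.6%, Variant A 21/30 = 70.0% → Variant A
New users: Treatment 9/39 = 23.1%, Variant A 97/260 = 37.3% → Variant A
Overall: Treatment 426/763 = 55.8%, Variant A 118/290 = 40.7% → Treatment
Variant A wins each user group but Treatment wins overall — the comparison reverses. Variant A's views skew toward new users, which has a lower base rate.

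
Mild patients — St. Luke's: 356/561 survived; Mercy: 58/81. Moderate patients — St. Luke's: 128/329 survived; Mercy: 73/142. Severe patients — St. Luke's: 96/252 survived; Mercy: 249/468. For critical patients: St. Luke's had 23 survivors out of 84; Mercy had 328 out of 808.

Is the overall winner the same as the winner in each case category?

Mild: St. Luke's 356/561 = 63.5%, Mercy 58/81 = 71.6% → Mercy
Moderate: St. Luke's 128/329 = 38.9%, Mercy 73/142 = 51.4% → Mercy
Severe: St. Luke's 96/252 = 38.1%, Mercy 249/468 = 53.2% → Mercy
Critical: St. Luke's 23/84 = 27.4%, Mercy 328/808 = 40.6% → Mercy
Overall: St. Luke's 603/1226 = 49.2%, Mercy 708/1499 = 47.2% → St. Luke's
Mercy wins each case group but St. Luke's wins overall — the comparison reverses. Mercy's patients skew toward critical, which has a lower base rate.

No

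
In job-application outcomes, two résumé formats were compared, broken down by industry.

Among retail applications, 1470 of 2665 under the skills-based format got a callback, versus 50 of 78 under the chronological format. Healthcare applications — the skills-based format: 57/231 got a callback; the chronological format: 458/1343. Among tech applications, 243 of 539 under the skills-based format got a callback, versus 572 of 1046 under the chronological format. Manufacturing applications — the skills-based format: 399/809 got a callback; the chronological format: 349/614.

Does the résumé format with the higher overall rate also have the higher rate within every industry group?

No

Retail: the skills-based format 1470/2665 = 55.2%, the chronological format 50/78 = 64.1% → the chronological format
Healthcare: the skills-based format 57/231 = 24.7%, the chronological format 458/1343 = 34.1% → the chronological format
Tech: the skills-based format 243/539 = 45.1%, the chronological format 572/1046 = 54.7% → the chronological format
Manufacturing: the skills-based format 399/809 = 49.3%, the chronological format 349/614 = 56.8% → the chronological format
Overall: the skills-based format 2169/4244 = 51.1%, the chronological format 1429/3081 = 46.4% → the skills-based format
The chronological format wins each industry group but the skills-based format wins overall — the comparison reverses. The chronological format's applications skew toward healthcare, which has a lower base rate.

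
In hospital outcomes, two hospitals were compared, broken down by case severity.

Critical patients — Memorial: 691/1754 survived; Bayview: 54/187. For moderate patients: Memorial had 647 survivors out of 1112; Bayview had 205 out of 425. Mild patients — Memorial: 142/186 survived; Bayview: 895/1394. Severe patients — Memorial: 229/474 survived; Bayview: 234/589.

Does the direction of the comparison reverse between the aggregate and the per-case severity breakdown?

Critical: Memorial 691/1754 = 39.4%, Bayview 54/187 = 28.9% → Memorial
Moderate: Memorial 647/1112 = 58.2%, Bayview 205/425 = 48.2% → Memorial
Mild: Memorial 142/186 = 76.3%, Bayview 895/1394 = 64.2% → Memorial
Severe: Memorial 229/474 = 48.3%, Bayview 234/589 = 39.7% → Memorial
Overall: Memorial 1709/3526 = 48.5%, Bayview 1388/2595 = 53.5% → Bayview
Memorial wins each case group but Bayview wins overall — the comparison reverses. Memorial's patients skew toward critical, which has a lower base rate.

Yes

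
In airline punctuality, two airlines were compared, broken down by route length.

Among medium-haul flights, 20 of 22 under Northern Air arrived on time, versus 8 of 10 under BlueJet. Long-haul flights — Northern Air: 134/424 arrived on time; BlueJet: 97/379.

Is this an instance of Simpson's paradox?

Medium-haul: Northern Air 20/22 = 90.9%, BlueJet 8/10 = 80.0% → Northern Air
Long-haul: Northern Air 134/424 = 31.6%, BlueJet 97/379 = 25.6% → Northern Air
Overall: Northern Air 154/446 = 34.5%, BlueJet 105/389 = 27.0% → Northern Air
Northern Air wins overall and in every route group — no reversal.

No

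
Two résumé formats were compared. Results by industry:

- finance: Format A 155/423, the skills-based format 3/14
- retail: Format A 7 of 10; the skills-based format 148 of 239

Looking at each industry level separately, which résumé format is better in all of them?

Finance: Format A 155/423 = 36.6%, the skills-based format 3/14 = 21.4% → Format A
Retail: Format A 7/10 = 70.0%, the skills-based format 148/239 = 61.9% → Format A
Format A has the higher rate in both groups.

Format A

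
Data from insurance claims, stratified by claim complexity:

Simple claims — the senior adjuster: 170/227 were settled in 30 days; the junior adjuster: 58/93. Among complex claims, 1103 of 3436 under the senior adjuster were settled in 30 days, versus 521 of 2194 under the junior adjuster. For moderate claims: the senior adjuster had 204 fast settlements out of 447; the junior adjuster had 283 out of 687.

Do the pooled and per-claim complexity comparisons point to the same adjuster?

Simple: the senior adjuster 170/227 = 74.9%, the junior adjuster 58/93 = 62.4% → the senior adjuster
Complex: the senior adjuster 1103/3436 = 32.1%, the junior adjuster 521/2194 = 23.7% → the senior adjuster
Moderate: the senior adjuster 204/447 = 45.6%, the junior adjuster 283/687 = 41.2% → the senior adjuster
Overall: the senior adjuster 1477/4110 = 35.9%, the junior adjuster 862/2974 = 29.0% → the senior adjuster
The senior adjuster wins overall and in every claim group — no reversal.

Yes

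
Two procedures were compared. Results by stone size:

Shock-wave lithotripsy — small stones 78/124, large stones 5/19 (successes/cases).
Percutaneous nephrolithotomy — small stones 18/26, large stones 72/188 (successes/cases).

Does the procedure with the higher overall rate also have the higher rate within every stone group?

Small stones: shock-wave lithotripsy 78/124 = 62.9%, percutaneous nephrolithotomy 18/26 = 69.2% → percutaneous nephrolithotomy
Large stones: shock-wave lithotripsy 5/19 = 26.3%, percutaneous nephrolithotomy 72/188 = 38.3% → percutaneous nephrolithotomy
Overall: shock-wave lithotripsy 83/143 = 58.0%, percutaneous nephrolithotomy 90/214 = 42.1% → shock-wave lithotripsy
Percutaneous nephrolithotomy wins each stone group but shock-wave lithotripsy wins overall — the comparison reverses. Percutaneous nephrolithotomy's cases skew toward large stones, which has a lower base rate.

No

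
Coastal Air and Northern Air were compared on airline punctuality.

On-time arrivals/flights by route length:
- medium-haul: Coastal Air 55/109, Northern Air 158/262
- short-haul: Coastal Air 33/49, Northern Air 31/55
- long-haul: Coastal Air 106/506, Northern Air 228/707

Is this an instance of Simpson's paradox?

No

Medium-haul: Coastal Air 55/109 = 50.5%, Northern Air 158/262 = 60.3% → Northern Air
Short-haul: Coastal Air 33/49 = 67.3%, Northern Air 31/55 = 56.4% → Coastal Air
Long-haul: Coastal Air 106/506 = 20.9%, Northern Air 228/707 = 32.2% → Northern Air
Overall: Coastal Air 194/664 = 29.2%, Northern Air 417/1024 = 40.7% → Northern Air
Neither sweeps: Coastal Air wins 1 of 3 groups, Northern Air wins 2. Northern Air wins overall but not every group — no Simpson reversal.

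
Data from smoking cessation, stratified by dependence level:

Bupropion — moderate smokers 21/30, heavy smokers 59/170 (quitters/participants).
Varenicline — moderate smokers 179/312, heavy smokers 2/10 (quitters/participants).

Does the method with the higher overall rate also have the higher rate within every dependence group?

No

Moderate smokers: bupropion 21/30 = 70.0%, varenicline 179/312 = 57.4% → bupropion
Heavy smokers: bupropion 59/170 = 34.7%, varenicline 2/10 = 20.0% → bupropion
Overall: bupropion 80/200 = 40.0%, varenicline 181/322 = 56.2% → varenicline
Bupropion wins each dependence group but varenicline wins overall — the comparison reverses. Bupropion's participants skew toward heavy smokers, which has a lower base rate.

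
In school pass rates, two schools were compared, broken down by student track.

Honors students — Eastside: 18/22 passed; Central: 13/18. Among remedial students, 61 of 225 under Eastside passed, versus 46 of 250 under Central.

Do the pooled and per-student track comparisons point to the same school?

Yes

Honors: Eastside 18/22 = 81.8%, Central 13/18 = 72.2% → Eastside
Remedial: Eastside 61/225 = 27.1%, Central 46/250 = 18.4% → Eastside
Overall: Eastside 79/247 = 32.0%, Central 59/268 = 22.0% → Eastside
Eastside wins overall and in every student group — no reversal.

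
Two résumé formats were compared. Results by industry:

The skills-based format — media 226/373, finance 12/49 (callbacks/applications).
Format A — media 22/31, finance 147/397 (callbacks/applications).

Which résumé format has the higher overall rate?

the skills-based format

Media: the skills-based format 226/373 = 60.6%, Format A 22/31 = 71.0% → Format A
Finance: the skills-based format 12/49 = 24.5%, Format A 147/397 = 37.0% → Format A
Overall: the skills-based format 238/422 = 56.4%, Format A 169/428 = 39.5% → the skills-based format
(Format A wins every industry group but the skills-based format wins overall — Format A's applications skew toward the low-rate finance group.)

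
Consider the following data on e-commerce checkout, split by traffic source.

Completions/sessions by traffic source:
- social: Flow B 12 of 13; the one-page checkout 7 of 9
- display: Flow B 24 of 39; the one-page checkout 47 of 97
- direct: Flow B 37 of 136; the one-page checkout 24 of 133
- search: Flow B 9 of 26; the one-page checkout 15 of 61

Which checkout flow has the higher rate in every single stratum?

Social: Flow B 12/13 = 92.3%, the one-page checkout 7/9 = 77.8% → Flow B
Display: Flow B 24/39 = 61.5%, the one-page checkout 47/97 = 48.5% → Flow B
Direct: Flow B 37/136 = 27.2%, the one-page checkout 24/133 = 18.0% → Flow B
Search: Flow B 9/26 = 34.6%, the one-page checkout 15/61 = 24.6% → Flow B
Flow B has the higher rate in all 4 groups.

Flow B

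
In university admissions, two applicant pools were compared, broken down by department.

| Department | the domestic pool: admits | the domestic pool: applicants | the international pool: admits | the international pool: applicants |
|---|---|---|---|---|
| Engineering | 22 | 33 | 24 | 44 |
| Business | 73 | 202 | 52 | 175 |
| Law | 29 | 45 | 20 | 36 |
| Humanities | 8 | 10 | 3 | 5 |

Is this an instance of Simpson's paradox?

No

Engineering: the domestic pool 22/33 = 66.7%, the international pool 24/44 = 54.5% → the domestic pool
Business: the domestic pool 73/202 = 36.1%, the international pool 52/175 = 29.7% → the domestic pool
Law: the domestic pool 29/45 = 64.4%, the international pool 20/36 = 55.6% → the domestic pool
Humanities: the domestic pool 8/10 = 80.0%, the international pool 3/5 = 60.0% → the domestic pool
Overall: the domestic pool 132/290 = 45.5%, the international pool 99/260 = 38.1% → the domestic pool
The domestic pool wins overall and in every department group — no reversal.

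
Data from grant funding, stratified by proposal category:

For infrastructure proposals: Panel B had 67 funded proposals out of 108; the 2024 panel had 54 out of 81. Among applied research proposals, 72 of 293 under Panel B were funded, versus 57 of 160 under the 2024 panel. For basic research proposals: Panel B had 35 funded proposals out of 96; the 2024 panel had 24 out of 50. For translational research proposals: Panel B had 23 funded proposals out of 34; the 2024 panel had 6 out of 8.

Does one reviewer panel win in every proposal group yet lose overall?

Infrastructure: Panel B 67/108 = 62.0%, the 2024 panel 54/81 = 66.7% → the 2024 panel
Applied research: Panel B 72/293 = 24.6%, the 2024 panel 57/160 = 35.6% → the 2024 panel
Basic research: Panel B 35/96 = 36.5%, the 2024 panel 24/50 = 48.0% → the 2024 panel
Translational research: Panel B 23/34 = 67.6%, the 2024 panel 6/8 = 75.0% → the 2024 panel
Overall: Panel B 197/531 = 37.1%, the 2024 panel 141/299 = 47.2% → the 2024 panel
The 2024 panel wins overall and in every proposal group — no reversal.

No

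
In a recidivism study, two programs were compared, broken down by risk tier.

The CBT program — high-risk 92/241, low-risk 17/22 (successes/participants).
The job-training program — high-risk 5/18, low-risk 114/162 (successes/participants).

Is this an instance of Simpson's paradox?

High-risk: the CBT program 92/241 = 38.2%, the job-training program 5/18 = 27.8% → the CBT program
Low-risk: the CBT program 17/22 = 77.3%, the job-training program 114/162 = 70.4% → the CBT program
Overall: the CBT program 109/263 = 41.4%, the job-training program 119/180 = 66.1% → the job-training program
The CBT program wins each risk group but the job-training program wins overall — the comparison reverses. The CBT program's participants skew toward high-risk, which has a lower base rate.

Yes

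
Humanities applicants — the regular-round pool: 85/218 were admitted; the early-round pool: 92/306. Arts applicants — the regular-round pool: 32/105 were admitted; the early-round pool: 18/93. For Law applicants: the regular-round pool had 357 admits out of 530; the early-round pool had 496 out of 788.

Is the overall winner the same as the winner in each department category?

Humanities: the regular-round pool 85/218 = 39.0%, the early-round pool 92/306 = 30.1% → the regular-round pool
Arts: the regular-round pool 32/105 = 30.5%, the early-round pool 18/93 = 19.4% → the regular-round pool
Law: the regular-round pool 357/530 = 67.4%, the early-round pool 496/788 = 62.9% → the regular-round pool
Overall: the regular-round pool 474/853 = 55.6%, the early-round pool 606/1187 = 51.1% → the regular-round pool
The regular-round pool wins overall and in every department group — no reversal.

Yes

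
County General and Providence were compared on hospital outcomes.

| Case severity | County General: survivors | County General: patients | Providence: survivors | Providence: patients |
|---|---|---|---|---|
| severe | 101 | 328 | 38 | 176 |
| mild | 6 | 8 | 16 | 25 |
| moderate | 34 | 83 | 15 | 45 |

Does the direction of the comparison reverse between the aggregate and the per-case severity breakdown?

Severe: County General 101/328 = 30.8%, Providence 38/176 = 21.6% → County General
Mild: County General 6/8 = 75.0%, Providence 16/25 = 64.0% → County General
Moderate: County General 34/83 = 41.0%, Providence 15/45 = 33.3% → County General
Overall: County General 141/419 = 33.7%, Providence 69/246 = 28.0% → County General
County General wins overall and in every case group — no reversal.

No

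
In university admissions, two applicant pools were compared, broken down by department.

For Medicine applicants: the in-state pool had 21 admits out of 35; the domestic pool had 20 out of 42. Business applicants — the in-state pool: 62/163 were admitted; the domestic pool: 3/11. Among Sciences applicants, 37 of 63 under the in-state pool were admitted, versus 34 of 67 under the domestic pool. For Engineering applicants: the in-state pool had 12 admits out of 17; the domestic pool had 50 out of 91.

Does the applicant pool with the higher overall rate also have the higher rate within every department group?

Medicine: the in-state pool 21/35 = 60.0%, the domestic pool 20/42 = 47.6% → the in-state pool
Business: the in-state pool 62/163 = 38.0%, the domestic pool 3/11 = 27.3% → the in-state pool
Sciences: the in-state pool 37/63 = 58.7%, the domestic pool 34/67 = 50.7% → the in-state pool
Engineering: the in-state pool 12/17 = 70.6%, the domestic pool 50/91 = 54.9% → the in-state pool
Overall: the in-state pool 132/278 = 47.5%, the domestic pool 107/211 = 50.7% → the domestic pool
The in-state pool wins each department group but the domestic pool wins overall — the comparison reverses. The in-state pool's applicants skew toward Business, which has a lower base rate.

No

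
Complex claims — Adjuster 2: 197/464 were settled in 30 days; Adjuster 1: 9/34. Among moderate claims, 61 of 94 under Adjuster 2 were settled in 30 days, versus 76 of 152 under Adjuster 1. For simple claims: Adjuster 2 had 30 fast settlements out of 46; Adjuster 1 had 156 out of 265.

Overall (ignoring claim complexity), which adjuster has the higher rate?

Adjuster 1

Complex: Adjuster 2 197/464 = 42.5%, Adjuster 1 9/34 = 26.5% → Adjuster 2
Moderate: Adjuster 2 61/94 = 64.9%, Adjuster 1 76/152 = 50.0% → Adjuster 2
Simple: Adjuster 2 30/46 = 65.2%, Adjuster 1 156/265 = 58.9% → Adjuster 2
Overall: Adjuster 2 288/604 = 47.7%, Adjuster 1 241/451 = 53.4% → Adjuster 1
(Adjuster 2 wins every claim group but Adjuster 1 wins overall — Adjuster 2's claims skew toward the low-rate complex group.)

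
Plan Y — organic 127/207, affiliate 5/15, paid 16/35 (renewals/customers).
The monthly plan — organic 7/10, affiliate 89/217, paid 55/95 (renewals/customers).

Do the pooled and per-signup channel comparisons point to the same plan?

No

Organic: Plan Y 127/207 = 61.4%, the monthly plan 7/10 = 70.0% → the monthly plan
Affiliate: Plan Y 5/15 = 33.3%, the monthly plan 89/217 = 41.0% → the monthly plan
Paid: Plan Y 16/35 = 45.7%, the monthly plan 55/95 = 57.9% → the monthly plan
Overall: Plan Y 148/257 = 57.6%, the monthly plan 151/322 = 46.9% → Plan Y
The monthly plan wins each signup group but Plan Y wins overall — the comparison reverses. The monthly plan's customers skew toward affiliate, which has a lower base rate.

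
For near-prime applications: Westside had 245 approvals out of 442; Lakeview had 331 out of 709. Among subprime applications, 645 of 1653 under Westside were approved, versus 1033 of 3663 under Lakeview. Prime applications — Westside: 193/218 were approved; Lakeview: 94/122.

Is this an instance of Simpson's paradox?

No

Near-prime: Westside 245/442 = 55.4%, Lakeview 331/709 = 46.7% → Westside
Subprime: Westside 645/1653 = 39.0%, Lakeview 1033/3663 = 28.2% → Westside
Prime: Westside 193/218 = 88.5%, Lakeview 94/122 = 77.0% → Westside
Overall: Westside 1083/2313 = 46.8%, Lakeview 1458/4494 = 32.4% → Westside
Westside wins overall and in every credit group — no reversal.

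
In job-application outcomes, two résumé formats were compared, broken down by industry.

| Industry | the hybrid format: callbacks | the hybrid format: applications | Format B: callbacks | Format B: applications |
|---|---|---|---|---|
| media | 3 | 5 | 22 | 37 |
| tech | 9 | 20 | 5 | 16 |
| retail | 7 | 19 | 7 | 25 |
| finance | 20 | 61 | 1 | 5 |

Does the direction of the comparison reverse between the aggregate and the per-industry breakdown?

Media: the hybrid format 3/5 = 60.0%, Format B 22/37 = 59.5% → the hybrid format
Tech: the hybrid format 9/20 = 45.0%, Format B 5/16 = 31.2% → the hybrid format
Retail: the hybrid format 7/19 = 36.8%, Format B 7/25 = 28.0% → the hybrid format
Finance: the hybrid format 20/61 = 32.8%, Format B 1/5 = 20.0% → the hybrid format
Overall: the hybrid format 39/105 = 37.1%, Format B 35/83 = 42.2% → Format B
The hybrid format wins each industry group but Format B wins overall — the comparison reverses. The hybrid format's applications skew toward finance, which has a lower base rate.

Yes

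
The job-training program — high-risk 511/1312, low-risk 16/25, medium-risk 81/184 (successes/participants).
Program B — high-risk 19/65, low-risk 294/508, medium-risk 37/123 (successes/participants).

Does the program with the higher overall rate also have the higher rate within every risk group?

No

High-risk: the job-training program 511/1312 = 38.9%, Program B 19/65 = 29.2% → the job-training program
Low-risk: the job-training program 16/25 = 64.0%, Program B 294/508 = 57.9% → the job-training program
Medium-risk: the job-training program 81/184 = 44.0%, Program B 37/123 = 30.1% → the job-training program
Overall: the job-training program 608/1521 = 40.0%, Program B 350/696 = 50.3% → Program B
The job-training program wins each risk group but Program B wins overall — the comparison reverses. The job-training program's participants skew toward high-risk, which has a lower base rate.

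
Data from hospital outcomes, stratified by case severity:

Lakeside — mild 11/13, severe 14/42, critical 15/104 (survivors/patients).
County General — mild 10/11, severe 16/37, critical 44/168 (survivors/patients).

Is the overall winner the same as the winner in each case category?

Yes

Mild: Lakeside 11/13 = 84.6%, County General 10/11 = 90.9% → County General
Severe: Lakeside 14/42 = 33.3%, County General 16/37 = 43.2% → County General
Critical: Lakeside 15/104 = 14.4%, County General 44/168 = 26.2% → County General
Overall: Lakeside 40/159 = 25.2%, County General 70/216 = 32.4% → County General
County General wins overall and in every case group — no reversal.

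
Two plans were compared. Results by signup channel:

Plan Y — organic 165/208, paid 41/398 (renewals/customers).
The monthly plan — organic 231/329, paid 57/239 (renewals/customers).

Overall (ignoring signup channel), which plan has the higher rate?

Organic: Plan Y 165/208 = 79.3%, the monthly plan 231/329 = 70.2% → Plan Y
Paid: Plan Y 41/398 = 10.3%, the monthly plan 57/239 = 23.8% → the monthly plan
Overall: Plan Y 206/606 = 34.0%, the monthly plan 288/568 = 50.7% → the monthly plan
(Neither sweeps every signup group, but the monthly plan has the higher pooled rate.)

the monthly plan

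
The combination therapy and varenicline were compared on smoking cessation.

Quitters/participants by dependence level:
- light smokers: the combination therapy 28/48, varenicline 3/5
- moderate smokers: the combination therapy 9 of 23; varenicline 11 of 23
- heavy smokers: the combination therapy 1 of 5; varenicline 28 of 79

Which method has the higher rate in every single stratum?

Light smokers: the combination therapy 28/48 = 58.3%, varenicline 3/5 = 60.0% → varenicline
Moderate smokers: the combination therapy 9/23 = 39.1%, varenicline 11/23 = 47.8% → varenicline
Heavy smokers: the combination therapy 1/5 = 20.0%, varenicline 28/79 = 35.4% → varenicline
Varenicline has the higher rate in all 3 groups.

varenicline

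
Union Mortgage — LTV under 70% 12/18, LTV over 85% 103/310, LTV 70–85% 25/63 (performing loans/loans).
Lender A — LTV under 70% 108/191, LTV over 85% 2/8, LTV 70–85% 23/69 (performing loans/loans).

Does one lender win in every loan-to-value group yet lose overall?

Yes

LTV under 70%: Union Mortgage 12/18 = 66.7%, Lender A 108/191 = 56.5% → Union Mortgage
LTV over 85%: Union Mortgage 103/310 = 33.2%, Lender A 2/8 = 25.0% → Union Mortgage
LTV 70–85%: Union Mortgage 25/63 = 39.7%, Lender A 23/69 = 33.3% → Union Mortgage
Overall: Union Mortgage 140/391 = 35.8%, Lender A 133/268 = 49.6% → Lender A
Union Mortgage wins each loan-to-value group but Lender A wins overall — the comparison reverses. Union Mortgage's loans skew toward LTV over 85%, which has a lower base rate.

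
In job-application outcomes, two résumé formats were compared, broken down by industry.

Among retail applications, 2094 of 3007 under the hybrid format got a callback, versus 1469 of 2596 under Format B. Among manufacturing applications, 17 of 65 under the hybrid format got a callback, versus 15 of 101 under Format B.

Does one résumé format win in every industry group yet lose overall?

No

Retail: the hybrid format 2094/3007 = 69.6%, Format B 1469/2596 = 56.6% → the hybrid format
Manufacturing: the hybrid format 17/65 = 26.2%, Format B 15/101 = 14.9% → the hybrid format
Overall: the hybrid format 2111/3072 = 68.7%, Format B 1484/2697 = 55.0% → the hybrid format
The hybrid format wins overall and in every industry group — no reversal.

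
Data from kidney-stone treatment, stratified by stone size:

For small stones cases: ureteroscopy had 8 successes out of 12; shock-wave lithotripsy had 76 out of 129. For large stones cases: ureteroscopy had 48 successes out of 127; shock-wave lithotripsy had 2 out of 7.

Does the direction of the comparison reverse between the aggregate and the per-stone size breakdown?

Small stones: ureteroscopy 8/12 = 66.7%, shock-wave lithotripsy 76/129 = 58.9% → ureteroscopy
Large stones: ureteroscopy 48/127 = 37.8%, shock-wave lithotripsy 2/7 = 28.6% → ureteroscopy
Overall: ureteroscopy 56/139 = 40.3%, shock-wave lithotripsy 78/136 = 57.4% → shock-wave lithotripsy
Ureteroscopy wins each stone group but shock-wave lithotripsy wins overall — the comparison reverses. Ureteroscopy's cases skew toward large stones, which has a lower base rate.

Yes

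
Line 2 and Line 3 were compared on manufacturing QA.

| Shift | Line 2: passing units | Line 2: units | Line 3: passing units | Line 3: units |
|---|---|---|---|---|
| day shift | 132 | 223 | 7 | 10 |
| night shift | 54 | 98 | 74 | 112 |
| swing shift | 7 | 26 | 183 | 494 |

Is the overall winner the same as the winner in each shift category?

Day shift: Line 2 132/223 = 59.2%, Line 3 7/10 = 70.0% → Line 3
Night shift: Line 2 54/98 = 55.1%, Line 3 74/112 = 66.1% → Line 3
Swing shift: Line 2 7/26 = 26.9%, Line 3 183/494 = 37.0% → Line 3
Overall: Line 2 193/347 = 55.6%, Line 3 264/616 = 42.9% → Line 2
Line 3 wins each shift group but Line 2 wins overall — the comparison reverses. Line 3's units skew toward swing shift, which has a lower base rate.

No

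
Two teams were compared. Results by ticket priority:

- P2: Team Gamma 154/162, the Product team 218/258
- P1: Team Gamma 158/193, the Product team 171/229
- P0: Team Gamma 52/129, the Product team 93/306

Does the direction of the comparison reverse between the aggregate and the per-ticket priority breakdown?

No

P2: Team Gamma 154/162 = 95.1%, the Product team 218/258 = 84.5% → Team Gamma
P1: Team Gamma 158/193 = 81.9%, the Product team 171/229 = 74.7% → Team Gamma
P0: Team Gamma 52/129 = 40.3%, the Product team 93/306 = 30.4% → Team Gamma
Overall: Team Gamma 364/484 = 75.2%, the Product team 482/793 = 60.8% → Team Gamma
Team Gamma wins overall and in every ticket group — no reversal.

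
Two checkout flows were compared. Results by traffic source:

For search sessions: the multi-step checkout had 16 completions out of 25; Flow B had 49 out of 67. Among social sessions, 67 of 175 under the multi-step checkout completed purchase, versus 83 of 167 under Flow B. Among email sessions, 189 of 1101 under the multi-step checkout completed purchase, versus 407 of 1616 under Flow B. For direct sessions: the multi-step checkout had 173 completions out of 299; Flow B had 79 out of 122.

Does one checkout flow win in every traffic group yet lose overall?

No

Search: the multi-step checkout 16/25 = 64.0%, Flow B 49/67 = 73.1% → Flow B
Social: the multi-step checkout 67/175 = 38.3%, Flow B 83/167 = 49.7% → Flow B
Email: the multi-step checkout 189/1101 = 17.2%, Flow B 407/1616 = 25.2% → Flow B
Direct: the multi-step checkout 173/299 = 57.9%, Flow B 79/122 = 64.8% → Flow B
Overall: the multi-step checkout 445/1600 = 27.8%, Flow B 618/1972 = 31.3% → Flow B
Flow B wins overall and in every traffic group — no reversal.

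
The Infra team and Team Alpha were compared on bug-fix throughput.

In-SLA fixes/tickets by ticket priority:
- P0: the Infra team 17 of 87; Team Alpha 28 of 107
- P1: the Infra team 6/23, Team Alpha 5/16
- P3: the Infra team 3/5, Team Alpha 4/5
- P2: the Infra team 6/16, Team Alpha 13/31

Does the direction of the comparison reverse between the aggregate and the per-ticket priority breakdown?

P0: the Infra team 17/87 = 19.5%, Team Alpha 28/107 = 26.2% → Team Alpha
P1: the Infra team 6/23 = 26.1%, Team Alpha 5/16 = 31.2% → Team Alpha
P3: the Infra team 3/5 = 60.0%, Team Alpha 4/5 = 80.0% → Team Alpha
P2: the Infra team 6/16 = 37.5%, Team Alpha 13/31 = 41.9% → Team Alpha
Overall: the Infra team 32/131 = 24.4%, Team Alpha 50/159 = 31.4% → Team Alpha
Team Alpha wins overall and in every ticket group — no reversal.

No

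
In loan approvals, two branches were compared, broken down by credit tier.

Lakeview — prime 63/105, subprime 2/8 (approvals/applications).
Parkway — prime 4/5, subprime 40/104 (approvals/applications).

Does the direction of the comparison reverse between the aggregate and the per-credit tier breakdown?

Prime: Lakeview 63/105 = 60.0%, Parkway 4/5 = 80.0% → Parkway
Subprime: Lakeview 2/8 = 25.0%, Parkway 40/104 = 38.5% → Parkway
Overall: Lakeview 65/113 = 57.5%, Parkway 44/109 = 40.4% → Lakeview
Parkway wins each credit group but Lakeview wins overall — the comparison reverses. Parkway's applications skew toward subprime, which has a lower base rate.

Yes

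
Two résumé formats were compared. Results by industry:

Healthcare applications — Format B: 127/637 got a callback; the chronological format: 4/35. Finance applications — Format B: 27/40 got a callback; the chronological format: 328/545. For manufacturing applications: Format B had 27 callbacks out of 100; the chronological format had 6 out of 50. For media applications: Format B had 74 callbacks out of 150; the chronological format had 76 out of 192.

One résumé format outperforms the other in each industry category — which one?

Format B

Healthcare: Format B 127/637 = 19.9%, the chronological format 4/35 = 11.4% → Format B
Finance: Format B 27/40 = 67.5%, the chronological format 328/545 = 60.2% → Format B
Manufacturing: Format B 27/100 = 27.0%, the chronological format 6/50 = 12.0% → Format B
Media: Format B 74/150 = 49.3%, the chronological format 76/192 = 39.6% → Format B
Format B has the higher rate in all 4 groups.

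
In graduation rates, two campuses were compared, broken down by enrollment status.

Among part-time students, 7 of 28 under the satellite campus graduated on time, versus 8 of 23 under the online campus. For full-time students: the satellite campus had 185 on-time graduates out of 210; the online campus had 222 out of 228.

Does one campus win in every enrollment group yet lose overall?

Part-time: the satellite campus 7/28 = 25.0%, the online campus 8/23 = 34.8% → the online campus
Full-time: the satellite campus 185/210 = 88.1%, the online campus 222/228 = 97.4% → the online campus
Overall: the satellite campus 192/238 = 80.7%, the online campus 230/251 = 91.6% → the online campus
The online campus wins overall and in every enrollment group — no reversal.

No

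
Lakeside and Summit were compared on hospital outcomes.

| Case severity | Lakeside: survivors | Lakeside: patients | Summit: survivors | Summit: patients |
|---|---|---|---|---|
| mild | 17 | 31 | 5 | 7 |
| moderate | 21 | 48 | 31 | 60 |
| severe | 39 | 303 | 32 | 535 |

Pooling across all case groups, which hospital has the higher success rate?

Mild: Lakeside 17/31 = 54.8%, Summit 5/7 = 71.4% → Summit
Moderate: Lakeside 21/48 = 43.8%, Summit 31/60 = 51.7% → Summit
Severe: Lakeside 39/303 = 12.9%, Summit 32/535 = 6.0% → Lakeside
Overall: Lakeside 77/382 = 20.2%, Summit 68/602 = 11.3% → Lakeside
(Neither sweeps every case group, but Lakeside has the higher pooled rate.)

Lakeside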